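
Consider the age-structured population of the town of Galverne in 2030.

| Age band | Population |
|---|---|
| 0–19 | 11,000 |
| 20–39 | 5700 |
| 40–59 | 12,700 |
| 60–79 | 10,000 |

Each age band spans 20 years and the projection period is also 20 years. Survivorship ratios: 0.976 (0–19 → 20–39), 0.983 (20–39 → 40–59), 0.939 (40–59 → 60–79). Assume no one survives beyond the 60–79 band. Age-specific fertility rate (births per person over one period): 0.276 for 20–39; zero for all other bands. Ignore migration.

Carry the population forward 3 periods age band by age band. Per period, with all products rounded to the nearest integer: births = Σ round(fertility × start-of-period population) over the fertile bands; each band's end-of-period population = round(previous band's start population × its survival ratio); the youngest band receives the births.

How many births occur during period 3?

Period 1.
Births: 5700 × 0.276 = 1573
20–39: 11000 × 0.976 = 10736
40–59: 5700 × 0.983 = 5603
60–79: 12700 × 0.939 = 11925
Population now: 0–19=1573, 20–39=10736, 40–59=5603, 60–79=11925
Period 2.
Births: 10736 × 0.276 = 2963
20–39: 1573 × 0.976 = 1535
40–59: 10736 × 0.983 = 10553
60–79: 5603 × 0.939 = 5261
Population now: 0–19=2963, 20–39=1535, 40–59=10553, 60–79=5261
Period 3.
Births: 1535 × 0.276 = 424
20–39: 2963 × 0.976 = 2892
40–59: 1535 × 0.983 = 1509
60–79: 10553 × 0.939 = 9909
Population now: 0–19=424, 20–39=2892, 40–59=1509, 60–79=9909

424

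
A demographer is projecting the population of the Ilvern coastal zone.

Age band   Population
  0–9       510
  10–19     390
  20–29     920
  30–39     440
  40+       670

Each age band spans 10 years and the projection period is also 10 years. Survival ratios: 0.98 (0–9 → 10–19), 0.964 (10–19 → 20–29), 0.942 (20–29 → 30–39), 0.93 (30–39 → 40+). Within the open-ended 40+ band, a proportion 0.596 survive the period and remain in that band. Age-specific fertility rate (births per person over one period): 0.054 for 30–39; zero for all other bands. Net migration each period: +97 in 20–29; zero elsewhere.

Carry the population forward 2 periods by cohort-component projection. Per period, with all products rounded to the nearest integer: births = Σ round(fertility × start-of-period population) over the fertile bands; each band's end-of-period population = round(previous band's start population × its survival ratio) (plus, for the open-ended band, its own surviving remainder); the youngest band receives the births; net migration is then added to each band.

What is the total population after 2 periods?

(Groups numbered youngest = 1 to oldest = 5.)
After projecting period 1:
Births: 440 × 0.054 = 24
Group 2: 510 × 0.98 = 500
Group 3: 390 × 0.964 = 376
Group 4: 920 × 0.942 = 867
Group 5: 440 × 0.93 + 670 × 0.596 = 409 + 399 = 808
Net migration: Group 3 + 97 → 473
Population now: 0–9=24, 10–19=500, 20–29=473, 30–39=867, 40+=808
After projecting period 2:
Births: 867 × 0.054 = 47
Group 2: 24 × 0.98 = 24
Group 3: 500 × 0.964 = 482
Group 4: 473 × 0.942 = 446
Group 5: 867 × 0.93 + 808 × 0.596 = 806 + 482 = 1288
Net migration: Group 3 + 97 → 579
Population now: 0–9=47, 10–19=24, 20–29=579, 30–39=446, 40+=1288
Total after period 2: 47 + 24 + 579 + 446 + 1288 = 2384

2384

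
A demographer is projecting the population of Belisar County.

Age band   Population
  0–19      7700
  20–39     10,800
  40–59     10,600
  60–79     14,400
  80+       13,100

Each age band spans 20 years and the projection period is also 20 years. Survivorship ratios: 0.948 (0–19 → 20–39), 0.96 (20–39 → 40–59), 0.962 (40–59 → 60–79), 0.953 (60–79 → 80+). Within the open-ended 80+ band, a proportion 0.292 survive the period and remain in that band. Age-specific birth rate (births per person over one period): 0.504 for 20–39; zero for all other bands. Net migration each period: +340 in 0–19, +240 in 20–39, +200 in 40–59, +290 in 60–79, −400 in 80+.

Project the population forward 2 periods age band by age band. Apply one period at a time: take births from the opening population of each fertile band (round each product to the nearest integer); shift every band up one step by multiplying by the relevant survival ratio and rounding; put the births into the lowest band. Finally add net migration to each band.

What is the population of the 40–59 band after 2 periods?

7438

Period 1:
Births: 10800 × 0.504 = 5443
20–39: 7700 × 0.948 = 7300
40–59: 10800 × 0.96 = 10368
60–79: 10600 × 0.962 = 10197
80+: 14400 × 0.953 + 13100 × 0.292 = 13723 + 3825 = 17548
Net migration: 0–19 + 340 → 5783; 20–39 + 240 → 7540; 40–59 + 200 → 10568; 60–79 + 290 → 10487; 80+ − 400 → 17148
End of period: [5783, 7540, 10568, 10487, 17148]
Period 2:
Births: 7540 × 0.504 = 3800
20–39: 5783 × 0.948 = 5482
40–59: 7540 × 0.96 = 7238
60–79: 10568 × 0.962 = 10166
80+: 10487 × 0.953 + 17148 × 0.292 = 9994 + 5007 = 15001
Net migration: 0–19 + 340 → 4140; 20–39 + 240 → 5722; 40–59 + 200 → 7438; 60–79 + 290 → 10456; 80+ − 400 → 14601
End of period: [4140, 5722, 7438, 10456, 14601]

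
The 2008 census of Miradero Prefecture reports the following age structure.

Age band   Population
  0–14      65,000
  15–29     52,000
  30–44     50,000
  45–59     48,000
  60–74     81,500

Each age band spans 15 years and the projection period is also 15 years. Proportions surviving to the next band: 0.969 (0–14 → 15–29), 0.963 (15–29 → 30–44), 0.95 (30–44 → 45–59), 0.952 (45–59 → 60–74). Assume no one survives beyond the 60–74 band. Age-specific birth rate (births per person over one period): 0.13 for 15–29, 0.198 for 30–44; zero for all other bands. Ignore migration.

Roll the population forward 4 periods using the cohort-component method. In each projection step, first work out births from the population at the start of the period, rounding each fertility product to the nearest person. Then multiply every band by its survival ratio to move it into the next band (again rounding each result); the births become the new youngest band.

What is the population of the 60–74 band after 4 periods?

54856

Let group 1 be 0–14 through group 5 = 60–74.
After projecting period 1:
Births: 52000 × 0.13 = 6760, 50000 × 0.198 = 9900 → total 16660
Group 2: 65000 × 0.969 = 62985
Group 3: 52000 × 0.963 = 50076
Group 4: 50000 × 0.95 = 47500
Group 5: 48000 × 0.952 = 45696
Population now: 0–14=16660, 15–29=62985, 30–44=50076, 45–59=47500, 60–74=45696
After projecting period 2:
Births: 62985 × 0.13 = 8188, 50076 × 0.198 = 9915 → total 18103
Group 2: 16660 × 0.969 = 16144
Group 3: 62985 × 0.963 = 60655
Group 4: 50076 × 0.95 = 47572
Group 5: 47500 × 0.952 = 45220
Population now: 0–14=18103, 15–29=16144, 30–44=60655, 45–59=47572, 60–74=45220
After projecting period 3:
Births: 16144 × 0.13 = 2099, 60655 × 0.198 = 12010 → total 14109
Group 2: 18103 × 0.969 = 17542
Group 3: 16144 × 0.963 = 15547
Group 4: 60655 × 0.95 = 57622
Group 5: 47572 × 0.952 = 45289
Population now: 0–14=14109, 15–29=17542, 30–44=15547, 45–59=57622, 60–74=45289
After projecting period 4:
Births: 17542 × 0.13 = 2280, 15547 × 0.198 = 3078 → total 5358
Group 2: 14109 × 0.969 = 13672
Group 3: 17542 × 0.963 = 16893
Group 4: 15547 × 0.95 = 14770
Group 5: 57622 × 0.952 = 54856
Population now: 0–14=5358, 15–29=13672, 30–44=16893, 45–59=14770, 60–74=54856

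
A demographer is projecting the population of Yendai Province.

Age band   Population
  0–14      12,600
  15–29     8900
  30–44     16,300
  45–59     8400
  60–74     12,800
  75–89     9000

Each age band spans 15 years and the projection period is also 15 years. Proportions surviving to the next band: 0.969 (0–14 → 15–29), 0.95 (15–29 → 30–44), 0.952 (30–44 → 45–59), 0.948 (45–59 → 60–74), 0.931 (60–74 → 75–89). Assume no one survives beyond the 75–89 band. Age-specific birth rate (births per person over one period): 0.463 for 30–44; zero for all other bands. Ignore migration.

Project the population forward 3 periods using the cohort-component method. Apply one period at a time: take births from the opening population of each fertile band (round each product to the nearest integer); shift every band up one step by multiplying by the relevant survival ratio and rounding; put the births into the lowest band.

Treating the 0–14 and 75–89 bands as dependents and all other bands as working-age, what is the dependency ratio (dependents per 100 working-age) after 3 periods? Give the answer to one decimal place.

Let group 1 be 0–14 through group 6 = 75–89.
Period 1.
Births: 16300 × 0.463 = 7547
Group 2: 12600 × 0.969 = 12209
Group 3: 8900 × 0.95 = 8455
Group 4: 16300 × 0.952 = 15518
Group 5: 8400 × 0.948 = 7963
Group 6: 12800 × 0.931 = 11917
Population now: 0–14=7547, 15–29=12209, 30–44=8455, 45–59=15518, 60–74=7963, 75–89=11917
Period 2.
Births: 8455 × 0.463 = 3915
Group 2: 7547 × 0.969 = 7313
Group 3: 12209 × 0.95 = 11599
Group 4: 8455 × 0.952 = 8049
Group 5: 15518 × 0.948 = 14711
Group 6: 7963 × 0.931 = 7414
Population now: 0–14=3915, 15–29=7313, 30–44=11599, 45–59=8049, 60–74=14711, 75–89=7414
Period 3.
Births: 11599 × 0.463 = 5370
Group 2: 3915 × 0.969 = 3794
Group 3: 7313 × 0.95 = 6947
Group 4: 11599 × 0.952 = 11042
Group 5: 8049 × 0.948 = 7630
Group 6: 14711 × 0.931 = 13696
Population now: 0–14=5370, 15–29=3794, 30–44=6947, 45–59=11042, 60–74=7630, 75–89=13696
Dependents (band 0–14 + band 75–89) = 5370 + 13696 = 19066; working-age = 29413; ratio = 19066/29413 × 100 = 64.8

64.8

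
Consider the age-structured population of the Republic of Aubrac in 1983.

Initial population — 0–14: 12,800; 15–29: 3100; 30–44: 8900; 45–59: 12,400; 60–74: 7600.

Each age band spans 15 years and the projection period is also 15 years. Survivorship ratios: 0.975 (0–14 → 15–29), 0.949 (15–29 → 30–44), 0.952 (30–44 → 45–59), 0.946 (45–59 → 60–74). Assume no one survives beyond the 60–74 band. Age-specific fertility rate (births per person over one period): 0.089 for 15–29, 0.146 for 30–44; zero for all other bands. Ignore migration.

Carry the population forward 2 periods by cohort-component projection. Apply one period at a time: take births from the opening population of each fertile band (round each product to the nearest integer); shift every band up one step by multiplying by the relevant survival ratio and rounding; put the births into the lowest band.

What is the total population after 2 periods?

25737

Numbering the bands 1..5 from youngest to oldest:
Period 1:
Births: 3100 * 0.089 = 276 ; 8900 * 0.146 = 1299 — total 1575
Band 2: 12800 * 0.975 = 12480
Band 3: 3100 * 0.949 = 2942
Band 4: 8900 * 0.952 = 8473
Band 5: 12400 * 0.946 = 11730
End of period: [1575, 12480, 2942, 8473, 11730]
Period 2:
Births: 12480 * 0.089 = 1111 ; 2942 * 0.146 = 430 — total 1541
Band 2: 1575 * 0.975 = 1536
Band 3: 12480 * 0.949 = 11844
Band 4: 2942 * 0.952 = 2801
Band 5: 8473 * 0.946 = 8015
End of period: [1541, 1536, 11844, 2801, 8015]
Total after period 2: 1541 + 1536 + 11844 + 2801 + 8015 = 25737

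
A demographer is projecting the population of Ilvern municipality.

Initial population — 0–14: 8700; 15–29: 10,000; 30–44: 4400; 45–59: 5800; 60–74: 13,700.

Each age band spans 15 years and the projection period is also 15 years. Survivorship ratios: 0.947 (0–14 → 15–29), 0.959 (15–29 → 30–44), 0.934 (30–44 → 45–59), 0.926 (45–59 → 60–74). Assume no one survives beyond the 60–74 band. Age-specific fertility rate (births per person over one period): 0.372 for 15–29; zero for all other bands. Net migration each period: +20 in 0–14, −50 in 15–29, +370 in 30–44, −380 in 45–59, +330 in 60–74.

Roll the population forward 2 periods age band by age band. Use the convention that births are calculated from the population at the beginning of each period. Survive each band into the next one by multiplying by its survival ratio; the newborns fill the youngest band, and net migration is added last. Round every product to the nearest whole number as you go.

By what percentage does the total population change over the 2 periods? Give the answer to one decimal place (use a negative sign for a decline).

Period 1:
Births: 10000 × 0.372 = 3720
15–29: 8700 × 0.947 = 8239
30–44: 10000 × 0.959 = 9590
45–59: 4400 × 0.934 = 4110
60–74: 5800 × 0.926 = 5371
Net migration: 0–14 + 20 → 3740; 15–29 − 50 → 8189; 30–44 + 370 → 9960; 45–59 − 380 → 3730; 60–74 + 330 → 5701
Giving 3740 / 8189 / 9960 / 3730 / 5701.
Period 2:
Births: 8189 × 0.372 = 3046
15–29: 3740 × 0.947 = 3542
30–44: 8189 × 0.959 = 7853
45–59: 9960 × 0.934 = 9303
60–74: 3730 × 0.926 = 3454
Net migration: 0–14 + 20 → 3066; 15–29 − 50 → 3492; 30–44 + 370 → 8223; 45–59 − 380 → 8923; 60–74 + 330 → 3784
Giving 3066 / 3492 / 8223 / 8923 / 3784.
Total: 42600 → 27488; change = -15112; percentage change = -35.5%

-35.5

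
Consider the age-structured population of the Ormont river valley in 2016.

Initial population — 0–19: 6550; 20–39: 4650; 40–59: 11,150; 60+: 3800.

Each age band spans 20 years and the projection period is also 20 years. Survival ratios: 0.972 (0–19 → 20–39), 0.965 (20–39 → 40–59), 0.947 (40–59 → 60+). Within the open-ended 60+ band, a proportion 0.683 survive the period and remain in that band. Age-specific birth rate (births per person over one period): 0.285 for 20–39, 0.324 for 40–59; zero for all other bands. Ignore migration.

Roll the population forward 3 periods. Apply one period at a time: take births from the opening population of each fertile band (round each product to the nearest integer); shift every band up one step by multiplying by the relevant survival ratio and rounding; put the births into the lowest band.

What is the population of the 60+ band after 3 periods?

14856

Let group 1 be 0–19 through group 4 = 60+.
— Period 1 —
Births: 4650 * 0.285 = 1325  |  11150 * 0.324 = 3613 → total 4938
Group 2: 6550 * 0.972 = 6367
Group 3: 4650 * 0.965 = 4487
Group 4: 11150 * 0.947 + 3800 * 0.683 = 10559 + 2595 = 13154
Giving 4938 / 6367 / 4487 / 13154.
— Period 2 —
Births: 6367 * 0.285 = 1815  |  4487 * 0.324 = 1454 → total 3269
Group 2: 4938 * 0.972 = 4800
Group 3: 6367 * 0.965 = 6144
Group 4: 4487 * 0.947 + 13154 * 0.683 = 4249 + 8984 = 13233
Giving 3269 / 4800 / 6144 / 13233.
— Period 3 —
Births: 4800 * 0.285 = 1368  |  6144 * 0.324 = 1991 → total 3359
Group 2: 3269 * 0.972 = 3177
Group 3: 4800 * 0.965 = 4632
Group 4: 6144 * 0.947 + 13233 * 0.683 = 5818 + 9038 = 14856
Giving 3359 / 3177 / 4632 / 14856.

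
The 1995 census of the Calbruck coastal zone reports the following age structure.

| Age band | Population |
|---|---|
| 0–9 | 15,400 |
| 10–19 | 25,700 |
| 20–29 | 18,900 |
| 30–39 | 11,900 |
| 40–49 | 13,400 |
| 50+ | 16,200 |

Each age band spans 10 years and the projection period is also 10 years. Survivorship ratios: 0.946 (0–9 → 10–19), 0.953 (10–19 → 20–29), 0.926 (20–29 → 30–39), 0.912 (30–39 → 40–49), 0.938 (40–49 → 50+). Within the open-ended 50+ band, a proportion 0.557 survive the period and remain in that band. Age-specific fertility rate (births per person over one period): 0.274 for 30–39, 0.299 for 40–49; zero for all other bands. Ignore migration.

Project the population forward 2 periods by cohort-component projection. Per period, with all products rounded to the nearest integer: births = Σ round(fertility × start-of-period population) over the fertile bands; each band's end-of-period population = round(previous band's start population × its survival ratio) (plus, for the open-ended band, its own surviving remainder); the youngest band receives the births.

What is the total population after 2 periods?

(Bands numbered youngest = 1 to oldest = 6.)
Period 1:
Births: 11900 * 0.274 = 3261 ; 13400 * 0.299 = 4007 → total 7268
Band 2: 15400 * 0.946 = 14568
Band 3: 25700 * 0.953 = 24492
Band 4: 18900 * 0.926 = 17501
Band 5: 11900 * 0.912 = 10853
Band 6: 13400 * 0.938 + 16200 * 0.557 = 12569 + 9023 = 21592
Population now: 0–9=7268, 10–19=14568, 20–29=24492, 30–39=17501, 40–49=10853, 50+=21592
Period 2:
Births: 17501 * 0.274 = 4795 ; 10853 * 0.299 = 3245 → total 8040
Band 2: 7268 * 0.946 = 6876
Band 3: 14568 * 0.953 = 13883
Band 4: 24492 * 0.926 = 22680
Band 5: 17501 * 0.912 = 15961
Band 6: 10853 * 0.938 + 21592 * 0.557 = 10180 + 12027 = 22207
Population now: 0–9=8040, 10–19=6876, 20–29=13883, 30–39=22680, 40–49=15961, 50+=22207
Total after period 2: 8040 + 6876 + 13883 + 22680 + 15961 + 22207 = 89647

89647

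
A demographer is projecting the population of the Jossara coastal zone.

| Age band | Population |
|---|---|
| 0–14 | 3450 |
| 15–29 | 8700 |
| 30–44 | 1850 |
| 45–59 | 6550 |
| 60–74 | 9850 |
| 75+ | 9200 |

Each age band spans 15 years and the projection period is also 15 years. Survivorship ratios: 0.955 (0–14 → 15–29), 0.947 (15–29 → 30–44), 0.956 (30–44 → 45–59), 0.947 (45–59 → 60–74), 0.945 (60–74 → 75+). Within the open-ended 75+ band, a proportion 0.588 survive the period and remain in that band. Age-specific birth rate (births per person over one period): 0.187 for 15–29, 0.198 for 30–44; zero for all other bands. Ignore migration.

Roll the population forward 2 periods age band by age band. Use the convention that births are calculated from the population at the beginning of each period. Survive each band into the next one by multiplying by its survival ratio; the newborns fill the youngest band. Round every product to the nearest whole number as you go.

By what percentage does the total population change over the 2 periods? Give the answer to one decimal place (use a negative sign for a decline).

-20.9

— Period 1 —
Births: 8700 × 0.187 = 1627, 1850 × 0.198 = 366 → 1993
15–29: 3450 × 0.955 = 3295
30–44: 8700 × 0.947 = 8239
45–59: 1850 × 0.956 = 1769
60–74: 6550 × 0.947 = 6203
75+: 9850 × 0.945 + 9200 × 0.588 = 9308 + 5410 = 14718
End of period: [1993, 3295, 8239, 1769, 6203, 14718]
— Period 2 —
Births: 3295 × 0.187 = 616, 8239 × 0.198 = 1631 → 2247
15–29: 1993 × 0.955 = 1903
30–44: 3295 × 0.947 = 3120
45–59: 8239 × 0.956 = 7876
60–74: 1769 × 0.947 = 1675
75+: 6203 × 0.945 + 14718 × 0.588 = 5862 + 8654 = 14516
End of period: [2247, 1903, 3120, 7876, 1675, 14516]
Total: 39600 → 31337; change = -8263; percentage change = -20.9%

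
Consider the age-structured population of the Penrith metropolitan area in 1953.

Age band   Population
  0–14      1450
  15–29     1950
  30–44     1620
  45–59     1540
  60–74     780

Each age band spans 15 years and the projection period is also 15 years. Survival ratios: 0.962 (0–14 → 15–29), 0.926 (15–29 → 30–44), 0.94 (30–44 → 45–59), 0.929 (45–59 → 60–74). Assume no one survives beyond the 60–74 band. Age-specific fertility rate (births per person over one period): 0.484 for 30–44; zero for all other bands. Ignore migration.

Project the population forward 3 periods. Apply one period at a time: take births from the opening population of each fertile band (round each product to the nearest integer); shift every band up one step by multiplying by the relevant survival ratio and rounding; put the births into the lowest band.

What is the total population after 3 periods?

(Groups numbered youngest = 1 to oldest = 5.)
— Period 1 —
Births: 1620 * 0.484 = 784
Group 2: 1450 * 0.962 = 1395
Group 3: 1950 * 0.926 = 1806
Group 4: 1620 * 0.94 = 1523
Group 5: 1540 * 0.929 = 1431
→ [784, 1395, 1806, 1523, 1431]
— Period 2 —
Births: 1806 * 0.484 = 874
Group 2: 784 * 0.962 = 754
Group 3: 1395 * 0.926 = 1292
Group 4: 1806 * 0.94 = 1698
Group 5: 1523 * 0.929 = 1415
→ [874, 754, 1292, 1698, 1415]
— Period 3 —
Births: 1292 * 0.484 = 625
Group 2: 874 * 0.962 = 841
Group 3: 754 * 0.926 = 698
Group 4: 1292 * 0.94 = 1214
Group 5: 1698 * 0.929 = 1577
→ [625, 841, 698, 1214, 1577]
Total after period 3: 625 + 841 + 698 + 1214 + 1577 = 4955

4955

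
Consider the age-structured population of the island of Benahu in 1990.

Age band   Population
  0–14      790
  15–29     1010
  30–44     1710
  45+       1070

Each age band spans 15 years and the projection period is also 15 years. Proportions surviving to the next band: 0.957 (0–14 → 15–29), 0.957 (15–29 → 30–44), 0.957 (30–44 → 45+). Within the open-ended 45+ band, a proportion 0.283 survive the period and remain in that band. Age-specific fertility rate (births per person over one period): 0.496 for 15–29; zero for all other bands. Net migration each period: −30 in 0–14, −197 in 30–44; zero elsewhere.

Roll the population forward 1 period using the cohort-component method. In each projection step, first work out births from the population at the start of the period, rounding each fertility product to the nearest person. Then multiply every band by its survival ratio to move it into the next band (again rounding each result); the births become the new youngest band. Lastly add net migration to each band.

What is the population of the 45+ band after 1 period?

1939

Let band 1 be 0–14 through band 4 = 45+.
Period 1.
Births: 1010 * 0.496 = 501
Band 2: 790 * 0.957 = 756
Band 3: 1010 * 0.957 = 967
Band 4: 1710 * 0.957 + 1070 * 0.283 = 1636 + 303 = 1939
Net migration: Band 1 − 30 → 471; Band 3 − 197 → 770
Population now: 0–14=471, 15–29=756, 30–44=770, 45+=1939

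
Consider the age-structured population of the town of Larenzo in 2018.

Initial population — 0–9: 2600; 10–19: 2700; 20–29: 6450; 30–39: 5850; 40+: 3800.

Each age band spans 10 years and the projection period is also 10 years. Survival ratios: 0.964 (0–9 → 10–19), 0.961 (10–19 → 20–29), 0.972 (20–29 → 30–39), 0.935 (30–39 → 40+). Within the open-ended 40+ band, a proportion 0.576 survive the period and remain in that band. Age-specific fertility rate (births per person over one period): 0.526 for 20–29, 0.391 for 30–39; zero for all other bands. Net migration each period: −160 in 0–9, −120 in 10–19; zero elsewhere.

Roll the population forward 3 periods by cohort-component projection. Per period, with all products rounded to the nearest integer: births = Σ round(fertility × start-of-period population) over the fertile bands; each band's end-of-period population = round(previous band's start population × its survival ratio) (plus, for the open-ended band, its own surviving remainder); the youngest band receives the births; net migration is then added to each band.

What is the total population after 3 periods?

Period 1.
Births: 6450 × 0.526 = 3393, 5850 × 0.391 = 2287 — total 5680
10–19: 2600 × 0.964 = 2506
20–29: 2700 × 0.961 = 2595
30–39: 6450 × 0.972 = 6269
40+: 5850 × 0.935 + 3800 × 0.576 = 5470 + 2189 = 7659
Net migration: 0–9 − 160 → 5520; 10–19 − 120 → 2386
→ [5520, 2386, 2595, 6269, 7659]
Period 2.
Births: 2595 × 0.526 = 1365, 6269 × 0.391 = 2451 — total 3816
10–19: 5520 × 0.964 = 5321
20–29: 2386 × 0.961 = 2293
30–39: 2595 × 0.972 = 2522
40+: 6269 × 0.935 + 7659 × 0.576 = 5862 + 4412 = 10274
Net migration: 0–9 − 160 → 3656; 10–19 − 120 → 5201
→ [3656, 5201, 2293, 2522, 10274]
Period 3.
Births: 2293 × 0.526 = 1206, 2522 × 0.391 = 986 — total 2192
10–19: 3656 × 0.964 = 3524
20–29: 5201 × 0.961 = 4998
30–39: 2293 × 0.972 = 2229
40+: 2522 × 0.935 + 10274 × 0.576 = 2358 + 5918 = 8276
Net migration: 0–9 − 160 → 2032; 10–19 − 120 → 3404
→ [2032, 3404, 4998, 2229, 8276]
Total after period 3: 2032 + 3404 + 4998 + 2229 + 8276 = 20939

20939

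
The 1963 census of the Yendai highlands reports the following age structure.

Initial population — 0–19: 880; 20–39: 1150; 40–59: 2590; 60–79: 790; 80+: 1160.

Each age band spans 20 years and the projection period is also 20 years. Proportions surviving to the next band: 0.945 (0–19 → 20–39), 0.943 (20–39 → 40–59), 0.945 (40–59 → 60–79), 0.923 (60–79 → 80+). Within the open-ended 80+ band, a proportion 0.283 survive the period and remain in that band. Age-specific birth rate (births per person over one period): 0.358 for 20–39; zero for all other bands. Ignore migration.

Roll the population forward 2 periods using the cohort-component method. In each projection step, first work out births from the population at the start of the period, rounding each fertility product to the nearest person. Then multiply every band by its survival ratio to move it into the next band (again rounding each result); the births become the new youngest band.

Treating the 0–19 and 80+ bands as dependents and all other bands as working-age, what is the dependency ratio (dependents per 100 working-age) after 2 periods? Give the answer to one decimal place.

[period 1]
Births: 1150 * 0.358 = 412
20–39: 880 * 0.945 = 832
40–59: 1150 * 0.943 = 1084
60–79: 2590 * 0.945 = 2448
80+: 790 * 0.923 + 1160 * 0.283 = 729 + 328 = 1057
→ [412, 832, 1084, 2448, 1057]
[period 2]
Births: 832 * 0.358 = 298
20–39: 412 * 0.945 = 389
40–59: 832 * 0.943 = 785
60–79: 1084 * 0.945 = 1024
80+: 2448 * 0.923 + 1057 * 0.283 = 2260 + 299 = 2559
→ [298, 389, 785, 1024, 2559]
Dependents (band 0–19 + band 80+) = 298 + 2559 = 2857; working-age = 2198; ratio = 2857/2198 × 100 = 130.0

130.0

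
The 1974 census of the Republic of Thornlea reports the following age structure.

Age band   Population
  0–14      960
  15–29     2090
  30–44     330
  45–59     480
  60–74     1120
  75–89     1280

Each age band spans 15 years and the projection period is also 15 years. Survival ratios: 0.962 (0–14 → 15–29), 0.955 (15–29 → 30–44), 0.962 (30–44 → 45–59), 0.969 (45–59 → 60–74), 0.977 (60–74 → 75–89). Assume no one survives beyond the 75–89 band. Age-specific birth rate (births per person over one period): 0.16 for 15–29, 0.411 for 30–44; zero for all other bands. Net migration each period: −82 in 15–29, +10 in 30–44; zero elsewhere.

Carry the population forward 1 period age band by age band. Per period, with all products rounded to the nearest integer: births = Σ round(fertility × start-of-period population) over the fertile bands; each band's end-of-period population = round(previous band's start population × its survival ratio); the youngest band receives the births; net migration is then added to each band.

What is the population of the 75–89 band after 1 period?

Let group 1 be 0–14 through group 6 = 75–89.
[period 1]
Births: 2090 × 0.16 = 334  |  330 × 0.411 = 136 → 470
Group 2: 960 × 0.962 = 924
Group 3: 2090 × 0.955 = 1996
Group 4: 330 × 0.962 = 317
Group 5: 480 × 0.969 = 465
Group 6: 1120 × 0.977 = 1094
Net migration: Group 2 − 82 → 842; Group 3 + 10 → 2006
End of period: [470, 842, 2006, 317, 465, 1094]

1094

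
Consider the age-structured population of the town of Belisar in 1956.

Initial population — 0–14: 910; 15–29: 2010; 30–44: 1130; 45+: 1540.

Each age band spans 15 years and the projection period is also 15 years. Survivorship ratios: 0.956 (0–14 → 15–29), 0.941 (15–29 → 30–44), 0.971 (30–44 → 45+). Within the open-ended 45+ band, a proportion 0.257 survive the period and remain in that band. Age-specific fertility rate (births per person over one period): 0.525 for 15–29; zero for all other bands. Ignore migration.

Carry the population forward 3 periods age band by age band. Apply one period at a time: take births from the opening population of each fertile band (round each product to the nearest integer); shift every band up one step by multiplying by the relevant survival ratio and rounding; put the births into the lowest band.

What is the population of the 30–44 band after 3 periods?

Numbering the bands 1..4 from youngest to oldest:
Period 1:
Births: 2010 * 0.525 = 1055
Band 2: 910 * 0.956 = 870
Band 3: 2010 * 0.941 = 1891
Band 4: 1130 * 0.971 + 1540 * 0.257 = 1097 + 396 = 1493
Population now: 0–14=1055, 15–29=870, 30–44=1891, 45+=1493
Period 2:
Births: 870 * 0.525 = 457
Band 2: 1055 * 0.956 = 1009
Band 3: 870 * 0.941 = 819
Band 4: 1891 * 0.971 + 1493 * 0.257 = 1836 + 384 = 2220
Population now: 0–14=457, 15–29=1009, 30–44=819, 45+=2220
Period 3:
Births: 1009 * 0.525 = 530
Band 2: 457 * 0.956 = 437
Band 3: 1009 * 0.941 = 949
Band 4: 819 * 0.971 + 2220 * 0.257 = 795 + 571 = 1366
Population now: 0–14=530, 15–29=437, 30–44=949, 45+=1366

949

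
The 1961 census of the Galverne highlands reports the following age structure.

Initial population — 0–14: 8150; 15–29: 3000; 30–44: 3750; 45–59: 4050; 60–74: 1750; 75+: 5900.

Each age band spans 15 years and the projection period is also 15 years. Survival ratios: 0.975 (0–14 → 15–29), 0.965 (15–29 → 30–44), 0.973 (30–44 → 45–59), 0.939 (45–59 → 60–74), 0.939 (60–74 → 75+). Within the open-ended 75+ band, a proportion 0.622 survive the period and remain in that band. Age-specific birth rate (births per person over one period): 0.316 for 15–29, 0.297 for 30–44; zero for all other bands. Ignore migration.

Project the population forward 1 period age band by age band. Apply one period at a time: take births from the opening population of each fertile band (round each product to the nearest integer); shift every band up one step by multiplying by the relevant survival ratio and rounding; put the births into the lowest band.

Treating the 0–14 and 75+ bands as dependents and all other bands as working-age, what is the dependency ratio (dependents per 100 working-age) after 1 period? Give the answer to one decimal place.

After projecting period 1:
Births: 3000 × 0.316 = 948, 3750 × 0.297 = 1114 → total 2062
15–29: 8150 × 0.975 = 7946
30–44: 3000 × 0.965 = 2895
45–59: 3750 × 0.973 = 3649
60–74: 4050 × 0.939 = 3803
75+: 1750 × 0.939 + 5900 × 0.622 = 1643 + 3670 = 5313
Population now: 0–14=2062, 15–29=7946, 30–44=2895, 45–59=3649, 60–74=3803, 75+=5313
Dependents (band 0–14 + band 75+) = 2062 + 5313 = 7375; working-age = 18293; ratio = 7375/18293 × 100 = 40.3

40.3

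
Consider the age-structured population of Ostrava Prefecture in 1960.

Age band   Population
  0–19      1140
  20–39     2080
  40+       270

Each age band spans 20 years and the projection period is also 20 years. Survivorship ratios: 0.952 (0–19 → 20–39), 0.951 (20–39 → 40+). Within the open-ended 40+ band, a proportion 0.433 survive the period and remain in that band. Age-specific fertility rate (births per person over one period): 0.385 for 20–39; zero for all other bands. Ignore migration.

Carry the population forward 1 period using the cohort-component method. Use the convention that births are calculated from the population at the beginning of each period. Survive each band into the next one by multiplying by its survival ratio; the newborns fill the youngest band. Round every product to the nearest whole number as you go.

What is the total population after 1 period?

3981

Let band 1 be 0–19 through band 3 = 40+.
Period 1.
Births: 2080 × 0.385 = 801
Band 2: 1140 × 0.952 = 1085
Band 3: 2080 × 0.951 + 270 × 0.433 = 1978 + 117 = 2095
End of period: [801, 1085, 2095]
Total after period 1: 801 + 1085 + 2095 = 3981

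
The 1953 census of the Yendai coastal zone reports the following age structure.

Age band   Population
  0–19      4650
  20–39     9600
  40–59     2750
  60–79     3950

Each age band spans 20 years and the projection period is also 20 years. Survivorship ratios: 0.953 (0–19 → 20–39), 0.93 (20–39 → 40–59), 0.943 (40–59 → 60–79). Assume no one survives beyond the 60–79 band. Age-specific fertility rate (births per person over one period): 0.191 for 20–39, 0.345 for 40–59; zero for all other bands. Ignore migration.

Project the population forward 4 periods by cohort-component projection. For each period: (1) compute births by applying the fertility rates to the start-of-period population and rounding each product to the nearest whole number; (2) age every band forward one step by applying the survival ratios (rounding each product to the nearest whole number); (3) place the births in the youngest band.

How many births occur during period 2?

3926

Numbering the bands 1..4 from youngest to oldest:
— Period 1 —
Births: 9600 × 0.191 = 1834  |  2750 × 0.345 = 949 → 2783
Band 2: 4650 × 0.953 = 4431
Band 3: 9600 × 0.93 = 8928
Band 4: 2750 × 0.943 = 2593
Population now: 0–19=2783, 20–39=4431, 40–59=8928, 60–79=2593
— Period 2 —
Births: 4431 × 0.191 = 846  |  8928 × 0.345 = 3080 → 3926
Band 2: 2783 × 0.953 = 2652
Band 3: 4431 × 0.93 = 4121
Band 4: 8928 × 0.943 = 8419
Population now: 0–19=3926, 20–39=2652, 40–59=4121, 60–79=8419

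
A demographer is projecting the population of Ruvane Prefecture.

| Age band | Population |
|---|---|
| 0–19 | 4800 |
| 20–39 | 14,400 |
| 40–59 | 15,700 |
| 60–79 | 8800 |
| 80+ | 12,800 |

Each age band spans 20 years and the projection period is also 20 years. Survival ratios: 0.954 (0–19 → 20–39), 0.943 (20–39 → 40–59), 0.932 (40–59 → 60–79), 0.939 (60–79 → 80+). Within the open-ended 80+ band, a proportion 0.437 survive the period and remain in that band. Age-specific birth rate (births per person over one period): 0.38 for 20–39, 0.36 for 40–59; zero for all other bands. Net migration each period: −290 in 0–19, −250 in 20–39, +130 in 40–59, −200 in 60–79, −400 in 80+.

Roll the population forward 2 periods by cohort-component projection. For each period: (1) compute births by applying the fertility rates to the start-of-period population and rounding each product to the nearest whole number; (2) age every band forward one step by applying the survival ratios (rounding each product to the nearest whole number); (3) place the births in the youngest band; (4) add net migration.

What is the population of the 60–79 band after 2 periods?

Call the groups 1 to 5, youngest first.
— Period 1 —
Births: 14400 × 0.38 = 5472, 15700 × 0.36 = 5652 ⇒ total 11124
Group 2: 4800 × 0.954 = 4579
Group 3: 14400 × 0.943 = 13579
Group 4: 15700 × 0.932 = 14632
Group 5: 8800 × 0.939 + 12800 × 0.437 = 8263 + 5594 = 13857
Net migration: Group 1 − 290 → 10834; Group 2 − 250 → 4329; Group 3 + 130 → 13709; Group 4 − 200 → 14432; Group 5 − 400 → 13457
Population now: 0–19=10834, 20–39=4329, 40–59=13709, 60–79=14432, 80+=13457
— Period 2 —
Births: 4329 × 0.38 = 1645, 13709 × 0.36 = 4935 ⇒ total 6580
Group 2: 10834 × 0.954 = 10336
Group 3: 4329 × 0.943 = 4082
Group 4: 13709 × 0.932 = 12777
Group 5: 14432 × 0.939 + 13457 × 0.437 = 13552 + 5881 = 19433
Net migration: Group 1 − 290 → 6290; Group 2 − 250 → 10086; Group 3 + 130 → 4212; Group 4 − 200 → 12577; Group 5 − 400 → 19033
Population now: 0–19=6290, 20–39=10086, 40–59=4212, 60–79=12577, 80+=19033

12577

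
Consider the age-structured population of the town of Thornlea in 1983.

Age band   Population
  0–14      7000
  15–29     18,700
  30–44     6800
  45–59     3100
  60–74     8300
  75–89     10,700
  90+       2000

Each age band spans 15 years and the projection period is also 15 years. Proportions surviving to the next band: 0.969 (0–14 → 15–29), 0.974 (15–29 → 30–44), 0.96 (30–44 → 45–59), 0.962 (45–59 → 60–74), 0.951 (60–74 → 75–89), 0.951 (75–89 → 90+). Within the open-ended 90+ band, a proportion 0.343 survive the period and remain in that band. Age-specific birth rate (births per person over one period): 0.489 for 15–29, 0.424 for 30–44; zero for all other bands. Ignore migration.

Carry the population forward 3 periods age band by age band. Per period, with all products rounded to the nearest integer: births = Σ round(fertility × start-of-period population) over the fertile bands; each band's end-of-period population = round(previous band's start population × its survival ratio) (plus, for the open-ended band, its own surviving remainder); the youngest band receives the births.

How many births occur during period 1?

12027

Period 1:
Births: 18700 × 0.489 = 9144, 6800 × 0.424 = 2883 → total 12027
15–29: 7000 × 0.969 = 6783
30–44: 18700 × 0.974 = 18214
45–59: 6800 × 0.96 = 6528
60–74: 3100 × 0.962 = 2982
75–89: 8300 × 0.951 = 7893
90+: 10700 × 0.951 + 2000 × 0.343 = 10176 + 686 = 10862
Giving 12027 / 6783 / 18214 / 6528 / 2982 / 7893 / 10862.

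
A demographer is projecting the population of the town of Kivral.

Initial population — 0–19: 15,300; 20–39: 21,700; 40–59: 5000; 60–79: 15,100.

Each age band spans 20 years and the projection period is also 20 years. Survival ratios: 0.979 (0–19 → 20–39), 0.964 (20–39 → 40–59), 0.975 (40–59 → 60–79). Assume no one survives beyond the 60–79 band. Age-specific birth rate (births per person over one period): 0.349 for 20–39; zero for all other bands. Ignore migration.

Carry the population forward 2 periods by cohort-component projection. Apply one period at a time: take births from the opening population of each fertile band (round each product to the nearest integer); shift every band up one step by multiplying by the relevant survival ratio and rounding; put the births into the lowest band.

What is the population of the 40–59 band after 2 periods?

14440

[period 1]
Births: 21700 * 0.349 = 7573
20–39: 15300 * 0.979 = 14979
40–59: 21700 * 0.964 = 20919
60–79: 5000 * 0.975 = 4875
End of period: [7573, 14979, 20919, 4875]
[period 2]
Births: 14979 * 0.349 = 5228
20–39: 7573 * 0.979 = 7414
40–59: 14979 * 0.964 = 14440
60–79: 20919 * 0.975 = 20396
End of period: [5228, 7414, 14440, 20396]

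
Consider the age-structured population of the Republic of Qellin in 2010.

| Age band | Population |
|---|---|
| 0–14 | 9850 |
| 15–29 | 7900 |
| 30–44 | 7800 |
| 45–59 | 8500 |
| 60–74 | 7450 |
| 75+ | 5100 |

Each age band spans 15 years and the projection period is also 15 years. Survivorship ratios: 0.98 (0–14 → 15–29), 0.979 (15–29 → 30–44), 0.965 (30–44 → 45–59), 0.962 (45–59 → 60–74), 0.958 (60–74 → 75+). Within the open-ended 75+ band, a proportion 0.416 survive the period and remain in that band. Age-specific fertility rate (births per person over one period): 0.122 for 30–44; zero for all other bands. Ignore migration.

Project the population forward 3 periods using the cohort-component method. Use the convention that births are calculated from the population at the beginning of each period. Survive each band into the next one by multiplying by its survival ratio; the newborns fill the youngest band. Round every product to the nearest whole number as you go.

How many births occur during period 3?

After projecting period 1:
Births: 7800 * 0.122 = 952
15–29: 9850 * 0.98 = 9653
30–44: 7900 * 0.979 = 7734
45–59: 7800 * 0.965 = 7527
60–74: 8500 * 0.962 = 8177
75+: 7450 * 0.958 + 5100 * 0.416 = 7137 + 2122 = 9259
→ [952, 9653, 7734, 7527, 8177, 9259]
After projecting period 2:
Births: 7734 * 0.122 = 944
15–29: 952 * 0.98 = 933
30–44: 9653 * 0.979 = 9450
45–59: 7734 * 0.965 = 7463
60–74: 7527 * 0.962 = 7241
75+: 8177 * 0.958 + 9259 * 0.416 = 7834 + 3852 = 11686
→ [944, 933, 9450, 7463, 7241, 11686]
After projecting period 3:
Births: 9450 * 0.122 = 1153
15–29: 944 * 0.98 = 925
30–44: 933 * 0.979 = 913
45–59: 9450 * 0.965 = 9119
60–74: 7463 * 0.962 = 7179
75+: 7241 * 0.958 + 11686 * 0.416 = 6937 + 4861 = 11798
→ [1153, 925, 913, 9119, 7179, 11798]

1153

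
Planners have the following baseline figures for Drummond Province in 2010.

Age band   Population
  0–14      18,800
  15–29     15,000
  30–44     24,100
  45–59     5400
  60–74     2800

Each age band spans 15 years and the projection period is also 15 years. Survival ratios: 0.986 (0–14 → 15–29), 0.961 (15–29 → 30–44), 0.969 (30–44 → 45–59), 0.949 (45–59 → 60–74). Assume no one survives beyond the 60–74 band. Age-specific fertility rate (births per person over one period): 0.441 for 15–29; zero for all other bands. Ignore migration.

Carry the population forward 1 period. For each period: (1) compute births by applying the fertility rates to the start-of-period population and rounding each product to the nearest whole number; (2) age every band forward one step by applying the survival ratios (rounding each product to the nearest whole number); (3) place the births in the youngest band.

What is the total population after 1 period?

Let band 1 be 0–14 through band 5 = 60–74.
— Period 1 —
Births: 15000 × 0.441 = 6615
Band 2: 18800 × 0.986 = 18537
Band 3: 15000 × 0.961 = 14415
Band 4: 24100 × 0.969 = 23353
Band 5: 5400 × 0.949 = 5125
→ [6615, 18537, 14415, 23353, 5125]
Total after period 1: 6615 + 18537 + 14415 + 23353 + 5125 = 68045

68045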